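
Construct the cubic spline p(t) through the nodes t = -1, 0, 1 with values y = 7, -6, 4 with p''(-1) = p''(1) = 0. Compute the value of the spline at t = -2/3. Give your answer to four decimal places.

Write M_i for p''(x_i). With h_i = 1, 1 and divided differences Δ_i = -13, 10, the continuity of p' gives the tridiagonal system
  1·M_0 + 4·M_1 + 1·M_2 = 6(Δ_1 - Δ_0) = 138
Natural end conditions: M_0 = M_2 = 0.
Forward elimination and back-substitution give M_0 = 0, M_1 = 69/2, M_2 = 0.
On [-1, 0], p(t) = 7 - 75/4·(t + 1) + 0·(t + 1)² + 23/4·(t + 1)³.
With (t + 1) = 1/3: p(-2/3) = 26/27.

0.9630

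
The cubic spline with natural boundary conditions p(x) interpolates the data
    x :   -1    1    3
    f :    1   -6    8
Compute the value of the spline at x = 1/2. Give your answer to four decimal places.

-5.9727

Put m_i = p'' at the i-th knot. Here h = (2, 2) and Δ = (-7/2, 7), so the interior equations h_(i-1)·m_(i-1) + 2(h_(i-1)+h_i)·m_i + h_i·m_(i+1) = 6(Δ_i − Δ_(i-1)) read
  2·m_0 + 8·m_1 + 2·m_2 = 6(Δ_1 - Δ_0) = 63
Natural end conditions: m_0 = m_2 = 0.
Solving: m_0 = 0, m_1 = 63/8, m_2 = 0.
On [-1, 1], p(x) = 1 - 49/8·(x + 1) + 0·(x + 1)² + 21/32·(x + 1)³.
With (x + 1) = 3/2: p(1/2) = -1529/256.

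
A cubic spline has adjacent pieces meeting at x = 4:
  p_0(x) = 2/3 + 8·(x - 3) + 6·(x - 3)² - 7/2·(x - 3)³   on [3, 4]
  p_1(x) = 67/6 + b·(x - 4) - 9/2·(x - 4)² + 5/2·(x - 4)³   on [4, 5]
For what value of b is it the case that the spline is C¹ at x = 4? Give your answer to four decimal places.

9.5000

p_0'(x) = 8 + 12·(x - 3) - 21/2·(x - 3)², so p_0'(4) = 19/2. On the right, p_1'(4) = b, so b = 19/2.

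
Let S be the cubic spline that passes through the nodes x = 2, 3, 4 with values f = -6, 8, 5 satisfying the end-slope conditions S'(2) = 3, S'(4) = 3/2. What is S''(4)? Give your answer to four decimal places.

38.2500

Let σ_i = S''(x_i). Step sizes h_i = 1, 1; slopes of the chords Δ_i = (y_(i+1) - y_i)/h_i = 14, -3.
  1·σ_0 + 4·σ_1 + 1·σ_2 = 6(Δ_1 - Δ_0) = -102
Clamped end conditions give two more equations: 2h_0·σ_0 + h_0·σ_1 = 6(Δ_0 - S'(2)) = 66 and h_1·σ_1 + 2h_1·σ_2 = 6(S'(4) - Δ_1) = 27.
Solving: σ_0 = 231/4, σ_1 = -99/2, σ_2 = 153/4.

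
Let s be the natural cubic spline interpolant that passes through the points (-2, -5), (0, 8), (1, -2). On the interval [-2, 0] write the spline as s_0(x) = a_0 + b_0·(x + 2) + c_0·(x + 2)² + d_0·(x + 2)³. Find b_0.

Let m_i = s''(x_i). Step sizes h_i = 2, 1; slopes of the chords Δ_i = (y_(i+1) - y_i)/h_i = 13/2, -10.
  2·m_0 + 6·m_1 + 1·m_2 = 6(Δ_1 - Δ_0) = -99
Natural end conditions: m_0 = m_2 = 0.
Solving: m_0 = 0, m_1 = -33/2, m_2 = 0.
On [-2, 0], with s_0(x) = a_0 + b_0·(x + 2) + c_0·(x + 2)² + d_0·(x + 2)³: c_0 = m_0/2 = 0, d_0 = (m_1 - m_0)/(6h_0) = -11/8, b_0 = Δ_0 - h_0(2m_0 + m_1)/6 = 12.

12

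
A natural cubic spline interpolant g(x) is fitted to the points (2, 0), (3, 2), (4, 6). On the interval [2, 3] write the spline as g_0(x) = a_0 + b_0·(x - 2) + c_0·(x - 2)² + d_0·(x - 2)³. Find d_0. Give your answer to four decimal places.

0.5000

With m_i denoting the second derivative at x_i, h_i = 1, 1, and Δ_i = (y_(i+1) − y_i)/h_i = 2, 4:
  1·m_0 + 4·m_1 + 1·m_2 = 6(Δ_1 - Δ_0) = 12
Natural end conditions: m_0 = m_2 = 0.
Solving the tridiagonal system: m_0 = 0, m_1 = 3, m_2 = 0.
On [2, 3], with g_0(x) = a_0 + b_0·(x - 2) + c_0·(x - 2)² + d_0·(x - 2)³: c_0 = m_0/2 = 0, d_0 = (m_1 - m_0)/(6h_0) = 1/2, b_0 = Δ_0 - h_0(2m_0 + m_1)/6 = 3/2.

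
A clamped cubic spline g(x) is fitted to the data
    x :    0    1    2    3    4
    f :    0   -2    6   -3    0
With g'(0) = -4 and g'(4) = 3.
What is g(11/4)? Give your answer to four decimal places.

-0.9316

Write m_i for g''(x_i). With h_i = 1, 1, 1, 1 and divided differences Δ_i = -2, 8, -9, 3, the continuity of g' gives the tridiagonal system
  1·m_0 + 4·m_1 + 1·m_2 = 6(Δ_1 - Δ_0) = 60
  1·m_1 + 4·m_2 + 1·m_3 = 6(Δ_2 - Δ_1) = -102
  1·m_2 + 4·m_3 + 1·m_4 = 6(Δ_3 - Δ_2) = 72
Clamped end conditions give two more equations: 2h_0·m_0 + h_0·m_1 = 6(Δ_0 - g'(0)) = 12 and h_3·m_3 + 2h_3·m_4 = 6(g'(4) - Δ_3) = 0.
Forward elimination and back-substitution give m_0 = -209/28, m_1 = 377/14, m_2 = -161/4, m_3 = 449/14, m_4 = -449/28.
On [2, 3], g(x) = 6 - 13/14·(x - 2) - 161/8·(x - 2)² + 675/56·(x - 2)³.
With (x - 2) = 3/4: g(11/4) = -477/512.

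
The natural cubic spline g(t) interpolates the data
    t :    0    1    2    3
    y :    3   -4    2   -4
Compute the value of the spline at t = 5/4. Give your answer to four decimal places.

-2.9469

With M_i denoting the second derivative at x_i, h_i = 1, 1, 1, and Δ_i = (y_(i+1) − y_i)/h_i = -7, 6, -6:
  1·M_0 + 4·M_1 + 1·M_2 = 6(Δ_1 - Δ_0) = 78
  1·M_1 + 4·M_2 + 1·M_3 = 6(Δ_2 - Δ_1) = -72
Natural end conditions: M_0 = M_3 = 0.
Hence M_0 = 0, M_1 = 128/5, M_2 = -122/5, M_3 = 0.
On [1, 2], g(t) = -4 + 23/15·(t - 1) + 64/5·(t - 1)² - 25/3·(t - 1)³.
With (t - 1) = 1/4: g(5/4) = -943/320.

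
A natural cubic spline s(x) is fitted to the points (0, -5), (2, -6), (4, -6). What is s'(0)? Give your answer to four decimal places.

Let M_i = s''(x_i). Step sizes h_i = 2, 2; slopes of the chords Δ_i = (y_(i+1) - y_i)/h_i = -1/2, 0.
  2·M_0 + 8·M_1 + 2·M_2 = 6(Δ_1 - Δ_0) = 3
Natural end conditions: M_0 = M_2 = 0.
Forward elimination and back-substitution give M_0 = 0, M_1 = 3/8, M_2 = 0.
On [0, 2], s'(x) = b_0 + 2c_0·x + 3d_0·x² with b_0 = Δ_0 - h_0(2M_0 + M_1)/6 = -5/8, c_0 = M_0/2 = 0, d_0 = (M_1 - M_0)/(6h_0) = 1/32. So s'(0) = -5/8.

-0.6250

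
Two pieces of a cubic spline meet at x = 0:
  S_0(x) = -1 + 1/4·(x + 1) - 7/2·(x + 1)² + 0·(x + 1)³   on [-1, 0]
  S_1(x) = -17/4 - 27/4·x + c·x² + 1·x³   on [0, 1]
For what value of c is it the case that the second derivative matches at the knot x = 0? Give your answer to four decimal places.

S_0''(x) = -7 + 0·(x + 1), so S_0''(0) = -7. On the right, S_1''(0) = 2c, so c = -7/2.

-3.5000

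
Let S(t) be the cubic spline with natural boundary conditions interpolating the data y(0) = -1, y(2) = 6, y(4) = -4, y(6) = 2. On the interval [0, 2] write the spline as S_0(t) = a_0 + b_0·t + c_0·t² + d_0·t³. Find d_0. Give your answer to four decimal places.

-0.7000

Write σ_i for S''(x_i). With h_i = 2, 2, 2 and divided differences Δ_i = 7/2, -5, 3, the continuity of S' gives the tridiagonal system
  2·σ_0 + 8·σ_1 + 2·σ_2 = 6(Δ_1 - Δ_0) = -51
  2·σ_1 + 8·σ_2 + 2·σ_3 = 6(Δ_2 - Δ_1) = 48
Natural end conditions: σ_0 = σ_3 = 0.
Hence σ_0 = 0, σ_1 = -42/5, σ_2 = 81/10, σ_3 = 0.
On [0, 2], with S_0(t) = a_0 + b_0·t + c_0·t² + d_0·t³: c_0 = σ_0/2 = 0, d_0 = (σ_1 - σ_0)/(6h_0) = -7/10, b_0 = Δ_0 - h_0(2σ_0 + σ_1)/6 = 63/10.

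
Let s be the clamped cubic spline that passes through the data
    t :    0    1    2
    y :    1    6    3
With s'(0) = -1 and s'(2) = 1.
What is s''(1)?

-26

Write M_i for s''(x_i). With h_i = 1, 1 and divided differences Δ_i = 5, -3, the continuity of s' gives the tridiagonal system
  1·M_0 + 4·M_1 + 1·M_2 = 6(Δ_1 - Δ_0) = -48
Clamped end conditions give two more equations: 2h_0·M_0 + h_0·M_1 = 6(Δ_0 - s'(0)) = 36 and h_1·M_1 + 2h_1·M_2 = 6(s'(2) - Δ_1) = 24.
Forward elimination and back-substitution give M_0 = 31, M_1 = -26, M_2 = 25.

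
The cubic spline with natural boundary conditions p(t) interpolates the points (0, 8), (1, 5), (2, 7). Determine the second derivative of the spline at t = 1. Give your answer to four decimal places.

Let m_i = p''(x_i). Step sizes h_i = 1, 1; slopes of the chords Δ_i = (y_(i+1) - y_i)/h_i = -3, 2.
  1·m_0 + 4·m_1 + 1·m_2 = 6(Δ_1 - Δ_0) = 30
Natural end conditions: m_0 = m_2 = 0.
Forward elimination and back-substitution give m_0 = 0, m_1 = 15/2, m_2 = 0.

7.5000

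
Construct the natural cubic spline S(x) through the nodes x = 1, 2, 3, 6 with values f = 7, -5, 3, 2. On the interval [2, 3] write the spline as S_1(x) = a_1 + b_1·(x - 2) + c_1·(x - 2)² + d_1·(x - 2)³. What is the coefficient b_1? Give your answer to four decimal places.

With σ_i denoting the second derivative at x_i, h_i = 1, 1, 3, and Δ_i = (y_(i+1) − y_i)/h_i = -12, 8, -1/3:
  1·σ_0 + 4·σ_1 + 1·σ_2 = 6(Δ_1 - Δ_0) = 120
  1·σ_1 + 8·σ_2 + 3·σ_3 = 6(Δ_2 - Δ_1) = -50
Natural end conditions: σ_0 = σ_3 = 0.
Solving the tridiagonal system: σ_0 = 0, σ_1 = 1010/31, σ_2 = -320/31, σ_3 = 0.
On [2, 3], with S_1(x) = a_1 + b_1·(x - 2) + c_1·(x - 2)² + d_1·(x - 2)³: c_1 = σ_1/2 = 505/31, d_1 = (σ_2 - σ_1)/(6h_1) = -665/93, b_1 = Δ_1 - h_1(2σ_1 + σ_2)/6 = -106/93.

-1.1398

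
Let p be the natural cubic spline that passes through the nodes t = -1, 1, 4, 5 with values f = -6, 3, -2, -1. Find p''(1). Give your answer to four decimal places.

Put σ_i = p'' at the i-th knot. Here h = (2, 3, 1) and Δ = (9/2, -5/3, 1), so the interior equations h_(i-1)·σ_(i-1) + 2(h_(i-1)+h_i)·σ_i + h_i·σ_(i+1) = 6(Δ_i − Δ_(i-1)) read
  2·σ_0 + 10·σ_1 + 3·σ_2 = 6(Δ_1 - Δ_0) = -37
  3·σ_1 + 8·σ_2 + 1·σ_3 = 6(Δ_2 - Δ_1) = 16
Natural end conditions: σ_0 = σ_3 = 0.
Solving: σ_0 = 0, σ_1 = -344/71, σ_2 = 271/71, σ_3 = 0.

-4.8451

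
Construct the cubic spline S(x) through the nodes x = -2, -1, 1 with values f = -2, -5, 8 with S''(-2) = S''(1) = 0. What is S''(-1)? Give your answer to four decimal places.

Let M_i = S''(x_i). Step sizes h_i = 1, 2; slopes of the chords Δ_i = (y_(i+1) - y_i)/h_i = -3, 13/2.
  1·M_0 + 6·M_1 + 2·M_2 = 6(Δ_1 - Δ_0) = 57
Natural end conditions: M_0 = M_2 = 0.
Solving the tridiagonal system: M_0 = 0, M_1 = 19/2, M_2 = 0.

9.5000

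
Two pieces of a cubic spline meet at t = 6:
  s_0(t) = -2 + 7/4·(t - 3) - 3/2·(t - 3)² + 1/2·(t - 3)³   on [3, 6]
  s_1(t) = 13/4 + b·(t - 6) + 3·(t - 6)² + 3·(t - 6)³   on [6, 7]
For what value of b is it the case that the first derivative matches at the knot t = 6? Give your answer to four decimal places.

6.2500

s_0'(t) = 7/4 - 3·(t - 3) + 3/2·(t - 3)², so s_0'(6) = 25/4. On the right, s_1'(6) = b, so b = 25/4.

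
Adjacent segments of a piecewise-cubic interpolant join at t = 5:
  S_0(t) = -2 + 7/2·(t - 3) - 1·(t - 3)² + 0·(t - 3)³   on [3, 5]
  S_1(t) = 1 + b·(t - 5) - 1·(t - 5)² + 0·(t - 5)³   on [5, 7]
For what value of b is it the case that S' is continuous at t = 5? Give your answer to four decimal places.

-0.5000

S_0'(t) = 7/2 - 2·(t - 3) + 0·(t - 3)², so S_0'(5) = -1/2. On the right, S_1'(5) = b, so b = -1/2.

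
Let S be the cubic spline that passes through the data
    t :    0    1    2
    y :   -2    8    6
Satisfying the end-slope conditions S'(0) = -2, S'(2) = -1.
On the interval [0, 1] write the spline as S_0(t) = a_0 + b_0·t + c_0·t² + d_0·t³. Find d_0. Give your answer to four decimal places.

-15.2500

Let M_i = S''(x_i). Step sizes h_i = 1, 1; slopes of the chords Δ_i = (y_(i+1) - y_i)/h_i = 10, -2.
  1·M_0 + 4·M_1 + 1·M_2 = 6(Δ_1 - Δ_0) = -72
Clamped end conditions give two more equations: 2h_0·M_0 + h_0·M_1 = 6(Δ_0 - S'(0)) = 72 and h_1·M_1 + 2h_1·M_2 = 6(S'(2) - Δ_1) = 6.
Solving the tridiagonal system: M_0 = 109/2, M_1 = -37, M_2 = 43/2.
On [0, 1], with S_0(t) = a_0 + b_0·t + c_0·t² + d_0·t³: c_0 = M_0/2 = 109/4, d_0 = (M_1 - M_0)/(6h_0) = -61/4, b_0 = Δ_0 - h_0(2M_0 + M_1)/6 = -2.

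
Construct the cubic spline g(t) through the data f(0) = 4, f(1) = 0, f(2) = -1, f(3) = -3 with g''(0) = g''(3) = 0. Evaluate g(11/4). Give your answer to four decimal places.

Let m_i = g''(x_i). Step sizes h_i = 1, 1, 1; slopes of the chords Δ_i = (y_(i+1) - y_i)/h_i = -4, -1, -2.
  1·m_0 + 4·m_1 + 1·m_2 = 6(Δ_1 - Δ_0) = 18
  1·m_1 + 4·m_2 + 1·m_3 = 6(Δ_2 - Δ_1) = -6
Natural end conditions: m_0 = m_3 = 0.
Hence m_0 = 0, m_1 = 26/5, m_2 = -14/5, m_3 = 0.
On [2, 3], g(t) = -1 - 16/15·(t - 2) - 7/5·(t - 2)² + 7/15·(t - 2)³.
With (t - 2) = 3/4: g(11/4) = -153/64.

-2.3906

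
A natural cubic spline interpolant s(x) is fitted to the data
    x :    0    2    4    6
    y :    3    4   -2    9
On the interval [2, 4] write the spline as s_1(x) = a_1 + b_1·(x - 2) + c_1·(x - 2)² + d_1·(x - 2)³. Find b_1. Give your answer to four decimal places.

-2.5000

Write m_i for s''(x_i). With h_i = 2, 2, 2 and divided differences Δ_i = 1/2, -3, 11/2, the continuity of s' gives the tridiagonal system
  2·m_0 + 8·m_1 + 2·m_2 = 6(Δ_1 - Δ_0) = -21
  2·m_1 + 8·m_2 + 2·m_3 = 6(Δ_2 - Δ_1) = 51
Natural end conditions: m_0 = m_3 = 0.
Solving: m_0 = 0, m_1 = -9/2, m_2 = 15/2, m_3 = 0.
On [2, 4], with s_1(x) = a_1 + b_1·(x - 2) + c_1·(x - 2)² + d_1·(x - 2)³: c_1 = m_1/2 = -9/4, d_1 = (m_2 - m_1)/(6h_1) = 1, b_1 = Δ_1 - h_1(2m_1 + m_2)/6 = -5/2.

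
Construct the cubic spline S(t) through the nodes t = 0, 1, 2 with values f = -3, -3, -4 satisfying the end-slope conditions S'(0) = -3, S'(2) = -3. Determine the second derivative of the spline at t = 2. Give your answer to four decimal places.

With M_i denoting the second derivative at x_i, h_i = 1, 1, and Δ_i = (y_(i+1) − y_i)/h_i = 0, -1:
  1·M_0 + 4·M_1 + 1·M_2 = 6(Δ_1 - Δ_0) = -6
Clamped end conditions give two more equations: 2h_0·M_0 + h_0·M_1 = 6(Δ_0 - S'(0)) = 18 and h_1·M_1 + 2h_1·M_2 = 6(S'(2) - Δ_1) = -12.
Hence M_0 = 21/2, M_1 = -3, M_2 = -9/2.

-4.5000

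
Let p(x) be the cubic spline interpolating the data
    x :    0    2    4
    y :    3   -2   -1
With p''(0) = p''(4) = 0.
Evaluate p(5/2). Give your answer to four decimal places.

-2.2422

With m_i denoting the second derivative at x_i, h_i = 2, 2, and Δ_i = (y_(i+1) − y_i)/h_i = -5/2, 1/2:
  2·m_0 + 8·m_1 + 2·m_2 = 6(Δ_1 - Δ_0) = 18
Natural end conditions: m_0 = m_2 = 0.
Forward elimination and back-substitution give m_0 = 0, m_1 = 9/4, m_2 = 0.
On [2, 4], p(x) = -2 - 1·(x - 2) + 9/8·(x - 2)² - 3/16·(x - 2)³.
With (x - 2) = 1/2: p(5/2) = -287/128.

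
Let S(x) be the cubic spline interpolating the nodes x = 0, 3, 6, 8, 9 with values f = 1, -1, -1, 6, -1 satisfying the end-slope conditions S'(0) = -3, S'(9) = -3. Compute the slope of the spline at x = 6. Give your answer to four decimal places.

Write M_i for S''(x_i). With h_i = 3, 3, 2, 1 and divided differences Δ_i = -2/3, 0, 7/2, -7, the continuity of S' gives the tridiagonal system
  3·M_0 + 12·M_1 + 3·M_2 = 6(Δ_1 - Δ_0) = 4
  3·M_1 + 10·M_2 + 2·M_3 = 6(Δ_2 - Δ_1) = 21
  2·M_2 + 6·M_3 + 1·M_4 = 6(Δ_3 - Δ_2) = -63
Clamped end conditions give two more equations: 2h_0·M_0 + h_0·M_1 = 6(Δ_0 - S'(0)) = 14 and h_3·M_3 + 2h_3·M_4 = 6(S'(9) - Δ_3) = 24.
Solving the tridiagonal system: M_0 = 715/216, M_1 = -211/108, M_2 = 1261/216, M_3 = -851/54, M_4 = 2147/108.
On [6, 8], S'(x) = b_2 + 2c_2·(x - 6) + 3d_2·(x - 6)² with b_2 = Δ_2 - h_2(2M_2 + M_3)/6 = 175/36, c_2 = M_2/2 = 1261/432, d_2 = (M_3 - M_2)/(6h_2) = -1555/864. So S'(6) = 175/36.

4.8611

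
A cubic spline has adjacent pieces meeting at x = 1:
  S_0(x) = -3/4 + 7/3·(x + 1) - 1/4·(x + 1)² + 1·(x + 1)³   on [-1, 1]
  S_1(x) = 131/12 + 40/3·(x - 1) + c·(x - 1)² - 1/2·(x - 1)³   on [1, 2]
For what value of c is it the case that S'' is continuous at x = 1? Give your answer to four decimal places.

S_0''(x) = -1/2 + 6·(x + 1), so S_0''(1) = 23/2. On the right, S_1''(1) = 2c, so c = 23/4.

5.7500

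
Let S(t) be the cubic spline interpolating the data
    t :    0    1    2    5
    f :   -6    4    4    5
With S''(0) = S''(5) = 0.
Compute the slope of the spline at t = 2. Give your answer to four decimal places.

Let M_i = S''(x_i). Step sizes h_i = 1, 1, 3; slopes of the chords Δ_i = (y_(i+1) - y_i)/h_i = 10, 0, 1/3.
  1·M_0 + 4·M_1 + 1·M_2 = 6(Δ_1 - Δ_0) = -60
  1·M_1 + 8·M_2 + 3·M_3 = 6(Δ_2 - Δ_1) = 2
Natural end conditions: M_0 = M_3 = 0.
Solving the tridiagonal system: M_0 = 0, M_1 = -482/31, M_2 = 68/31, M_3 = 0.
On [2, 5], S'(t) = b_2 + 2c_2·(t - 2) + 3d_2·(t - 2)² with b_2 = Δ_2 - h_2(2M_2 + M_3)/6 = -173/93, c_2 = M_2/2 = 34/31, d_2 = (M_3 - M_2)/(6h_2) = -34/279. So S'(2) = -173/93.

-1.8602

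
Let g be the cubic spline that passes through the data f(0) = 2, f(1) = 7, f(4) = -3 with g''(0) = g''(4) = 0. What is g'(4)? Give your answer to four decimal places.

-6.4583

Write M_i for g''(x_i). With h_i = 1, 3 and divided differences Δ_i = 5, -10/3, the continuity of g' gives the tridiagonal system
  1·M_0 + 8·M_1 + 3·M_2 = 6(Δ_1 - Δ_0) = -50
Natural end conditions: M_0 = M_2 = 0.
Solving the tridiagonal system: M_0 = 0, M_1 = -25/4, M_2 = 0.
On [1, 4], g'(x) = b_1 + 2c_1·(x - 1) + 3d_1·(x - 1)² with b_1 = Δ_1 - h_1(2M_1 + M_2)/6 = 35/12, c_1 = M_1/2 = -25/8, d_1 = (M_2 - M_1)/(6h_1) = 25/72. So g'(4) = -155/24.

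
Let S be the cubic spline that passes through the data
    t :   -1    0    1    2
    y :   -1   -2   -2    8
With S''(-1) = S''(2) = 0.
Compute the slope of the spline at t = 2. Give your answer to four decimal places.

12.6000

Put M_i = S'' at the i-th knot. Here h = (1, 1, 1) and Δ = (-1, 0, 10), so the interior equations h_(i-1)·M_(i-1) + 2(h_(i-1)+h_i)·M_i + h_i·M_(i+1) = 6(Δ_i − Δ_(i-1)) read
  1·M_0 + 4·M_1 + 1·M_2 = 6(Δ_1 - Δ_0) = 6
  1·M_1 + 4·M_2 + 1·M_3 = 6(Δ_2 - Δ_1) = 60
Natural end conditions: M_0 = M_3 = 0.
Hence M_0 = 0, M_1 = -12/5, M_2 = 78/5, M_3 = 0.
On [1, 2], S'(t) = b_2 + 2c_2·(t - 1) + 3d_2·(t - 1)² with b_2 = Δ_2 - h_2(2M_2 + M_3)/6 = 24/5, c_2 = M_2/2 = 39/5, d_2 = (M_3 - M_2)/(6h_2) = -13/5. So S'(2) = 63/5.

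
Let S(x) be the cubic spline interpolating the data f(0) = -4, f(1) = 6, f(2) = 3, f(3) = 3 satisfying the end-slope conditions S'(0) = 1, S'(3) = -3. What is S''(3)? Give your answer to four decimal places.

With σ_i denoting the second derivative at x_i, h_i = 1, 1, 1, and Δ_i = (y_(i+1) − y_i)/h_i = 10, -3, 0:
  1·σ_0 + 4·σ_1 + 1·σ_2 = 6(Δ_1 - Δ_0) = -78
  1·σ_1 + 4·σ_2 + 1·σ_3 = 6(Δ_2 - Δ_1) = 18
Clamped end conditions give two more equations: 2h_0·σ_0 + h_0·σ_1 = 6(Δ_0 - S'(0)) = 54 and h_2·σ_2 + 2h_2·σ_3 = 6(S'(3) - Δ_2) = -18.
Hence σ_0 = 668/15, σ_1 = -526/15, σ_2 = 266/15, σ_3 = -268/15.

-17.8667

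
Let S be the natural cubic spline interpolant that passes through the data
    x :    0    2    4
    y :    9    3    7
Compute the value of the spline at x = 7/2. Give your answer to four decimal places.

Put σ_i = S'' at the i-th knot. Here h = (2, 2) and Δ = (-3, 2), so the interior equations h_(i-1)·σ_(i-1) + 2(h_(i-1)+h_i)·σ_i + h_i·σ_(i+1) = 6(Δ_i − Δ_(i-1)) read
  2·σ_0 + 8·σ_1 + 2·σ_2 = 6(Δ_1 - Δ_0) = 30
Natural end conditions: σ_0 = σ_2 = 0.
Solving the tridiagonal system: σ_0 = 0, σ_1 = 15/4, σ_2 = 0.
On [2, 4], S(x) = 3 - 1/2·(x - 2) + 15/8·(x - 2)² - 5/16·(x - 2)³.
With (x - 2) = 3/2: S(7/2) = 693/128.

5.4141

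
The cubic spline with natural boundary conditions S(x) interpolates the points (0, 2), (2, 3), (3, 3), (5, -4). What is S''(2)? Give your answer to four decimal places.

0.0857

With M_i denoting the second derivative at x_i, h_i = 2, 1, 2, and Δ_i = (y_(i+1) − y_i)/h_i = 1/2, 0, -7/2:
  2·M_0 + 6·M_1 + 1·M_2 = 6(Δ_1 - Δ_0) = -3
  1·M_1 + 6·M_2 + 2·M_3 = 6(Δ_2 - Δ_1) = -21
Natural end conditions: M_0 = M_3 = 0.
Solving the tridiagonal system: M_0 = 0, M_1 = 3/35, M_2 = -123/35, M_3 = 0.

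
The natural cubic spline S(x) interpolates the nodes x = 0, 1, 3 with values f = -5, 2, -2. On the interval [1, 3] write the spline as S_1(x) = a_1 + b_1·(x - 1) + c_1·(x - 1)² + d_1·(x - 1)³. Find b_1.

4

Let m_i = S''(x_i). Step sizes h_i = 1, 2; slopes of the chords Δ_i = (y_(i+1) - y_i)/h_i = 7, -2.
  1·m_0 + 6·m_1 + 2·m_2 = 6(Δ_1 - Δ_0) = -54
Natural end conditions: m_0 = m_2 = 0.
Solving the tridiagonal system: m_0 = 0, m_1 = -9, m_2 = 0.
On [1, 3], with S_1(x) = a_1 + b_1·(x - 1) + c_1·(x - 1)² + d_1·(x - 1)³: c_1 = m_1/2 = -9/2, d_1 = (m_2 - m_1)/(6h_1) = 3/4, b_1 = Δ_1 - h_1(2m_1 + m_2)/6 = 4.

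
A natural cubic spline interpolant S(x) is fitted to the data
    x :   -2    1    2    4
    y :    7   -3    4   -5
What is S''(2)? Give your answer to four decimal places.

With m_i denoting the second derivative at x_i, h_i = 3, 1, 2, and Δ_i = (y_(i+1) − y_i)/h_i = -10/3, 7, -9/2:
  3·m_0 + 8·m_1 + 1·m_2 = 6(Δ_1 - Δ_0) = 62
  1·m_1 + 6·m_2 + 2·m_3 = 6(Δ_2 - Δ_1) = -69
Natural end conditions: m_0 = m_3 = 0.
Solving the tridiagonal system: m_0 = 0, m_1 = 441/47, m_2 = -614/47, m_3 = 0.

-13.0638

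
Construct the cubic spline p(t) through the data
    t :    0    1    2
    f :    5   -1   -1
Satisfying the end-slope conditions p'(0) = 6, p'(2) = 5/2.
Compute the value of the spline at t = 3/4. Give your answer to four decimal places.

1.1504

Write M_i for p''(x_i). With h_i = 1, 1 and divided differences Δ_i = -6, 0, the continuity of p' gives the tridiagonal system
  1·M_0 + 4·M_1 + 1·M_2 = 6(Δ_1 - Δ_0) = 36
Clamped end conditions give two more equations: 2h_0·M_0 + h_0·M_1 = 6(Δ_0 - p'(0)) = -72 and h_1·M_1 + 2h_1·M_2 = 6(p'(2) - Δ_1) = 15.
Solving: M_0 = -187/4, M_1 = 43/2, M_2 = -13/4.
On [0, 1], p(t) = 5 + 6·t - 187/8·t² + 91/8·t³.
With t = 3/4: p(3/4) = 589/512.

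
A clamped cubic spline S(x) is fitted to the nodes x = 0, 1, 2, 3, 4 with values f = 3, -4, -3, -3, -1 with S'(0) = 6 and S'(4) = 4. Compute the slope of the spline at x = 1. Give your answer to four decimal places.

-6.6071

Let M_i = S''(x_i). Step sizes h_i = 1, 1, 1, 1; slopes of the chords Δ_i = (y_(i+1) - y_i)/h_i = -7, 1, 0, 2.
  1·M_0 + 4·M_1 + 1·M_2 = 6(Δ_1 - Δ_0) = 48
  1·M_1 + 4·M_2 + 1·M_3 = 6(Δ_2 - Δ_1) = -6
  1·M_2 + 4·M_3 + 1·M_4 = 6(Δ_3 - Δ_2) = 12
Clamped end conditions give two more equations: 2h_0·M_0 + h_0·M_1 = 6(Δ_0 - S'(0)) = -78 and h_3·M_3 + 2h_3·M_4 = 6(S'(4) - Δ_3) = 12.
Solving: M_0 = -739/14, M_1 = 193/7, M_2 = -19/2, M_3 = 31/7, M_4 = 53/14.
On [1, 2], S'(x) = b_1 + 2c_1·(x - 1) + 3d_1·(x - 1)² with b_1 = Δ_1 - h_1(2M_1 + M_2)/6 = -185/28, c_1 = M_1/2 = 193/14, d_1 = (M_2 - M_1)/(6h_1) = -173/28. So S'(1) = -185/28.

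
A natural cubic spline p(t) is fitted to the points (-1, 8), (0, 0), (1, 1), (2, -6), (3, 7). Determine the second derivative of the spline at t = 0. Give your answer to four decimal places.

20.0357

Write M_i for p''(x_i). With h_i = 1, 1, 1, 1 and divided differences Δ_i = -8, 1, -7, 13, the continuity of p' gives the tridiagonal system
  1·M_0 + 4·M_1 + 1·M_2 = 6(Δ_1 - Δ_0) = 54
  1·M_1 + 4·M_2 + 1·M_3 = 6(Δ_2 - Δ_1) = -48
  1·M_2 + 4·M_3 + 1·M_4 = 6(Δ_3 - Δ_2) = 120
Natural end conditions: M_0 = M_4 = 0.
Solving the tridiagonal system: M_0 = 0, M_1 = 561/28, M_2 = -183/7, M_3 = 1023/28, M_4 = 0.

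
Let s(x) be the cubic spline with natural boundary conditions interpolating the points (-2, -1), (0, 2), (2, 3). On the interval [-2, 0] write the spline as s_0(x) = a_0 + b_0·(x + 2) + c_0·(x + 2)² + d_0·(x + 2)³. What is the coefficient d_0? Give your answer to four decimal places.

Let M_i = s''(x_i). Step sizes h_i = 2, 2; slopes of the chords Δ_i = (y_(i+1) - y_i)/h_i = 3/2, 1/2.
  2·M_0 + 8·M_1 + 2·M_2 = 6(Δ_1 - Δ_0) = -6
Natural end conditions: M_0 = M_2 = 0.
Solving: M_0 = 0, M_1 = -3/4, M_2 = 0.
On [-2, 0], with s_0(x) = a_0 + b_0·(x + 2) + c_0·(x + 2)² + d_0·(x + 2)³: c_0 = M_0/2 = 0, d_0 = (M_1 - M_0)/(6h_0) = -1/16, b_0 = Δ_0 - h_0(2M_0 + M_1)/6 = 7/4.

-0.0625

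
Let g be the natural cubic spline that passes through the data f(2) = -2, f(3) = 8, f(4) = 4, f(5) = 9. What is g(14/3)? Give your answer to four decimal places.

6.3457

Let M_i = g''(x_i). Step sizes h_i = 1, 1, 1; slopes of the chords Δ_i = (y_(i+1) - y_i)/h_i = 10, -4, 5.
  1·M_0 + 4·M_1 + 1·M_2 = 6(Δ_1 - Δ_0) = -84
  1·M_1 + 4·M_2 + 1·M_3 = 6(Δ_2 - Δ_1) = 54
Natural end conditions: M_0 = M_3 = 0.
Hence M_0 = 0, M_1 = -26, M_2 = 20, M_3 = 0.
On [4, 5], g(x) = 4 - 5/3·(x - 4) + 10·(x - 4)² - 10/3·(x - 4)³.
With (x - 4) = 2/3: g(14/3) = 514/81.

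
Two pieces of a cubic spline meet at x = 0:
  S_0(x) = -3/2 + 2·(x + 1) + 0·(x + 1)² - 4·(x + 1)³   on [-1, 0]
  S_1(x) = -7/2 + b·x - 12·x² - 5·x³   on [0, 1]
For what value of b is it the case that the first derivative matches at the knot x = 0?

-10

S_0'(x) = 2 + 0·(x + 1) - 12·(x + 1)², so S_0'(0) = -10. On the right, S_1'(0) = b, so b = -10.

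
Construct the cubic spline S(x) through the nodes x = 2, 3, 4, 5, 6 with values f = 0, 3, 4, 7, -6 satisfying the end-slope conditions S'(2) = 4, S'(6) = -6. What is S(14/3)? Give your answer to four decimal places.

7.6190

Put m_i = S'' at the i-th knot. Here h = (1, 1, 1, 1) and Δ = (3, 1, 3, -13), so the interior equations h_(i-1)·m_(i-1) + 2(h_(i-1)+h_i)·m_i + h_i·m_(i+1) = 6(Δ_i − Δ_(i-1)) read
  1·m_0 + 4·m_1 + 1·m_2 = 6(Δ_1 - Δ_0) = -12
  1·m_1 + 4·m_2 + 1·m_3 = 6(Δ_2 - Δ_1) = 12
  1·m_2 + 4·m_3 + 1·m_4 = 6(Δ_3 - Δ_2) = -96
Clamped end conditions give two more equations: 2h_0·m_0 + h_0·m_1 = 6(Δ_0 - S'(2)) = -6 and h_3·m_3 + 2h_3·m_4 = 6(S'(6) - Δ_3) = 42.
Solving the tridiagonal system: m_0 = 2/7, m_1 = -46/7, m_2 = 14, m_3 = -262/7, m_4 = 278/7.
On [4, 5], S(x) = 4 + 32/7·(x - 4) + 7·(x - 4)² - 60/7·(x - 4)³.
With (x - 4) = 2/3: S(14/3) = 160/21.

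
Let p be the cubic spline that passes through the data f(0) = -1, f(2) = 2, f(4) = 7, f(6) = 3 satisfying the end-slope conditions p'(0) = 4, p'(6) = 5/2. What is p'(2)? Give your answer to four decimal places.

2.2000

Put M_i = p'' at the i-th knot. Here h = (2, 2, 2) and Δ = (3/2, 5/2, -2), so the interior equations h_(i-1)·M_(i-1) + 2(h_(i-1)+h_i)·M_i + h_i·M_(i+1) = 6(Δ_i − Δ_(i-1)) read
  2·M_0 + 8·M_1 + 2·M_2 = 6(Δ_1 - Δ_0) = 6
  2·M_1 + 8·M_2 + 2·M_3 = 6(Δ_2 - Δ_1) = -27
Clamped end conditions give two more equations: 2h_0·M_0 + h_0·M_1 = 6(Δ_0 - p'(0)) = -15 and h_2·M_2 + 2h_2·M_3 = 6(p'(6) - Δ_2) = 27.
Forward elimination and back-substitution give M_0 = -57/10, M_1 = 39/10, M_2 = -69/10, M_3 = 51/5.
On [2, 4], p'(x) = b_1 + 2c_1·(x - 2) + 3d_1·(x - 2)² with b_1 = Δ_1 - h_1(2M_1 + M_2)/6 = 11/5, c_1 = M_1/2 = 39/20, d_1 = (M_2 - M_1)/(6h_1) = -9/10. So p'(2) = 11/5.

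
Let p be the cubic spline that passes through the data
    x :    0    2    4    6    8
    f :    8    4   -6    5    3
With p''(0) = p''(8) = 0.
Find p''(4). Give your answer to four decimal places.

With M_i denoting the second derivative at x_i, h_i = 2, 2, 2, 2, and Δ_i = (y_(i+1) − y_i)/h_i = -2, -5, 11/2, -1:
  2·M_0 + 8·M_1 + 2·M_2 = 6(Δ_1 - Δ_0) = -18
  2·M_1 + 8·M_2 + 2·M_3 = 6(Δ_2 - Δ_1) = 63
  2·M_2 + 8·M_3 + 2·M_4 = 6(Δ_3 - Δ_2) = -39
Natural end conditions: M_0 = M_4 = 0.
Hence M_0 = 0, M_1 = -561/112, M_2 = 309/28, M_3 = -855/112, M_4 = 0.

11.0357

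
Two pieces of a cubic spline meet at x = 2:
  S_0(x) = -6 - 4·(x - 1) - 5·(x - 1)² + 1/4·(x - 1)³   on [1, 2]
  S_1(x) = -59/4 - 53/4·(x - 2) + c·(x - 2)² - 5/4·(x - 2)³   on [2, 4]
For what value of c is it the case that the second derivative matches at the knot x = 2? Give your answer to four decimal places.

S_0''(x) = -10 + 3/2·(x - 1), so S_0''(2) = -17/2. On the right, S_1''(2) = 2c, so c = -17/4.

-4.2500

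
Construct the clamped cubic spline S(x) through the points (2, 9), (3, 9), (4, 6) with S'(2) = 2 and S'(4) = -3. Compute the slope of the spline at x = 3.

-2

Let σ_i = S''(x_i). Step sizes h_i = 1, 1; slopes of the chords Δ_i = (y_(i+1) - y_i)/h_i = 0, -3.
  1·σ_0 + 4·σ_1 + 1·σ_2 = 6(Δ_1 - Δ_0) = -18
Clamped end conditions give two more equations: 2h_0·σ_0 + h_0·σ_1 = 6(Δ_0 - S'(2)) = -12 and h_1·σ_1 + 2h_1·σ_2 = 6(S'(4) - Δ_1) = 0.
Hence σ_0 = -4, σ_1 = -4, σ_2 = 2.
On [3, 4], S'(x) = b_1 + 2c_1·(x - 3) + 3d_1·(x - 3)² with b_1 = Δ_1 - h_1(2σ_1 + σ_2)/6 = -2, c_1 = σ_1/2 = -2, d_1 = (σ_2 - σ_1)/(6h_1) = 1. So S'(3) = -2.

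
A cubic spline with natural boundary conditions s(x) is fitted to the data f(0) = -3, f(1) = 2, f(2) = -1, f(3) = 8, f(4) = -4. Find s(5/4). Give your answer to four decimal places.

1.0684

With m_i denoting the second derivative at x_i, h_i = 1, 1, 1, 1, and Δ_i = (y_(i+1) − y_i)/h_i = 5, -3, 9, -12:
  1·m_0 + 4·m_1 + 1·m_2 = 6(Δ_1 - Δ_0) = -48
  1·m_1 + 4·m_2 + 1·m_3 = 6(Δ_2 - Δ_1) = 72
  1·m_2 + 4·m_3 + 1·m_4 = 6(Δ_3 - Δ_2) = -126
Natural end conditions: m_0 = m_4 = 0.
Solving: m_0 = 0, m_1 = -81/4, m_2 = 33, m_3 = -159/4, m_4 = 0.
On [1, 2], s(x) = 2 - 7/4·(x - 1) - 81/8·(x - 1)² + 71/8·(x - 1)³.
With (x - 1) = 1/4: s(5/4) = 547/512.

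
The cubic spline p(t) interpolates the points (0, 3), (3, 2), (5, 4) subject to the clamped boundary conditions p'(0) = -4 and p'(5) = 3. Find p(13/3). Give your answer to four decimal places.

2.6815

Put m_i = p'' at the i-th knot. Here h = (3, 2) and Δ = (-1/3, 1), so the interior equations h_(i-1)·m_(i-1) + 2(h_(i-1)+h_i)·m_i + h_i·m_(i+1) = 6(Δ_i − Δ_(i-1)) read
  3·m_0 + 10·m_1 + 2·m_2 = 6(Δ_1 - Δ_0) = 8
Clamped end conditions give two more equations: 2h_0·m_0 + h_0·m_1 = 6(Δ_0 - p'(0)) = 22 and h_1·m_1 + 2h_1·m_2 = 6(p'(5) - Δ_1) = 12.
Solving: m_0 = 64/15, m_1 = -6/5, m_2 = 18/5.
On [3, 5], p(t) = 2 + 3/5·(t - 3) - 3/5·(t - 3)² + 2/5·(t - 3)³.
With (t - 3) = 4/3: p(13/3) = 362/135.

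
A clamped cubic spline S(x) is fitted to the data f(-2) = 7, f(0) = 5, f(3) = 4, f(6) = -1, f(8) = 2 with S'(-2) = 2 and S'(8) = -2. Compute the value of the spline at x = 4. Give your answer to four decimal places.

1.7796

Write m_i for S''(x_i). With h_i = 2, 3, 3, 2 and divided differences Δ_i = -1, -1/3, -5/3, 3/2, the continuity of S' gives the tridiagonal system
  2·m_0 + 10·m_1 + 3·m_2 = 6(Δ_1 - Δ_0) = 4
  3·m_1 + 12·m_2 + 3·m_3 = 6(Δ_2 - Δ_1) = -8
  3·m_2 + 10·m_3 + 2·m_4 = 6(Δ_3 - Δ_2) = 19
Clamped end conditions give two more equations: 2h_0·m_0 + h_0·m_1 = 6(Δ_0 - S'(-2)) = -18 and h_3·m_3 + 2h_3·m_4 = 6(S'(8) - Δ_3) = -21.
Solving: m_0 = -671/120, m_1 = 131/60, m_2 = -133/60, m_3 = 241/60, m_4 = -871/120.
On [3, 6], S(x) = 4 - 35/24·(x - 3) - 133/120·(x - 3)² + 187/540·(x - 3)³.
With (x - 3) = 1: S(4) = 961/540.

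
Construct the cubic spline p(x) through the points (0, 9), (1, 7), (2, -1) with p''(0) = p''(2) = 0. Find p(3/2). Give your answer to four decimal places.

Write m_i for p''(x_i). With h_i = 1, 1 and divided differences Δ_i = -2, -8, the continuity of p' gives the tridiagonal system
  1·m_0 + 4·m_1 + 1·m_2 = 6(Δ_1 - Δ_0) = -36
Natural end conditions: m_0 = m_2 = 0.
Solving the tridiagonal system: m_0 = 0, m_1 = -9, m_2 = 0.
On [1, 2], p(x) = 7 - 5·(x - 1) - 9/2·(x - 1)² + 3/2·(x - 1)³.
With (x - 1) = 1/2: p(3/2) = 57/16.

3.5625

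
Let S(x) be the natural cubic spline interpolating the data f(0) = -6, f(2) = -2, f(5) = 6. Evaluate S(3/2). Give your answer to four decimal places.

Write M_i for S''(x_i). With h_i = 2, 3 and divided differences Δ_i = 2, 8/3, the continuity of S' gives the tridiagonal system
  2·M_0 + 10·M_1 + 3·M_2 = 6(Δ_1 - Δ_0) = 4
Natural end conditions: M_0 = M_2 = 0.
Forward elimination and back-substitution give M_0 = 0, M_1 = 2/5, M_2 = 0.
On [0, 2], S(x) = -6 + 28/15·x + 0·x² + 1/30·x³.
With x = 3/2: S(3/2) = -247/80.

-3.0875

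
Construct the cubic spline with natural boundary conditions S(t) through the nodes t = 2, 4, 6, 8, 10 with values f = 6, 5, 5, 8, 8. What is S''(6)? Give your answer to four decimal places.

1.5000

With M_i denoting the second derivative at x_i, h_i = 2, 2, 2, 2, and Δ_i = (y_(i+1) − y_i)/h_i = -1/2, 0, 3/2, 0:
  2·M_0 + 8·M_1 + 2·M_2 = 6(Δ_1 - Δ_0) = 3
  2·M_1 + 8·M_2 + 2·M_3 = 6(Δ_2 - Δ_1) = 9
  2·M_2 + 8·M_3 + 2·M_4 = 6(Δ_3 - Δ_2) = -9
Natural end conditions: M_0 = M_4 = 0.
Solving the tridiagonal system: M_0 = 0, M_1 = 0, M_2 = 3/2, M_3 = -3/2, M_4 = 0.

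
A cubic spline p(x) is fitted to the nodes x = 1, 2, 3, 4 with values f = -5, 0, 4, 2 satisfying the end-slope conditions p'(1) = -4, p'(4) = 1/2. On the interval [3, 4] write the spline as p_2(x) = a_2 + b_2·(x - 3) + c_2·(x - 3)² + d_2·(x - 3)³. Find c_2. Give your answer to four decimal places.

With m_i denoting the second derivative at x_i, h_i = 1, 1, 1, and Δ_i = (y_(i+1) − y_i)/h_i = 5, 4, -2:
  1·m_0 + 4·m_1 + 1·m_2 = 6(Δ_1 - Δ_0) = -6
  1·m_1 + 4·m_2 + 1·m_3 = 6(Δ_2 - Δ_1) = -36
Clamped end conditions give two more equations: 2h_0·m_0 + h_0·m_1 = 6(Δ_0 - p'(1)) = 54 and h_2·m_2 + 2h_2·m_3 = 6(p'(4) - Δ_2) = 15.
Solving the tridiagonal system: m_0 = 151/5, m_1 = -32/5, m_2 = -53/5, m_3 = 64/5.
On [3, 4], with p_2(x) = a_2 + b_2·(x - 3) + c_2·(x - 3)² + d_2·(x - 3)³: c_2 = m_2/2 = -53/10, d_2 = (m_3 - m_2)/(6h_2) = 39/10, b_2 = Δ_2 - h_2(2m_2 + m_3)/6 = -3/5.

-5.3000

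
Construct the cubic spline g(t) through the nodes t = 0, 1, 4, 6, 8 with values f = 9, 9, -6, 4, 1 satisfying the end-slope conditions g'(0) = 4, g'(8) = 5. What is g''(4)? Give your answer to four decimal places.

10.1979

With M_i denoting the second derivative at x_i, h_i = 1, 3, 2, 2, and Δ_i = (y_(i+1) − y_i)/h_i = 0, -5, 5, -3/2:
  1·M_0 + 8·M_1 + 3·M_2 = 6(Δ_1 - Δ_0) = -30
  3·M_1 + 10·M_2 + 2·M_3 = 6(Δ_2 - Δ_1) = 60
  2·M_2 + 8·M_3 + 2·M_4 = 6(Δ_3 - Δ_2) = -39
Clamped end conditions give two more equations: 2h_0·M_0 + h_0·M_1 = 6(Δ_0 - g'(0)) = -24 and h_3·M_3 + 2h_3·M_4 = 6(g'(8) - Δ_3) = 39.
Forward elimination and back-substitution give M_0 = -841/96, M_1 = -311/48, M_2 = 979/96, M_3 = -541/48, M_4 = 1477/96.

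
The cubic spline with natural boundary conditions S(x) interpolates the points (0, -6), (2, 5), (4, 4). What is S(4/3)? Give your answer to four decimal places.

Let M_i = S''(x_i). Step sizes h_i = 2, 2; slopes of the chords Δ_i = (y_(i+1) - y_i)/h_i = 11/2, -1/2.
  2·M_0 + 8·M_1 + 2·M_2 = 6(Δ_1 - Δ_0) = -36
Natural end conditions: M_0 = M_2 = 0.
Forward elimination and back-substitution give M_0 = 0, M_1 = -9/2, M_2 = 0.
On [0, 2], S(x) = -6 + 7·x + 0·x² - 3/8·x³.
With x = 4/3: S(4/3) = 22/9.

2.4444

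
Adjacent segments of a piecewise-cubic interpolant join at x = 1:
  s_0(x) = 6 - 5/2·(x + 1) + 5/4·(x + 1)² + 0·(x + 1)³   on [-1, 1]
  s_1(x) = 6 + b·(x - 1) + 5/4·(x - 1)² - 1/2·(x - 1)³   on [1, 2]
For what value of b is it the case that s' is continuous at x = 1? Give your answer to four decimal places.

2.5000

s_0'(x) = -5/2 + 5/2·(x + 1) + 0·(x + 1)², so s_0'(1) = 5/2. On the right, s_1'(1) = b, so b = 5/2.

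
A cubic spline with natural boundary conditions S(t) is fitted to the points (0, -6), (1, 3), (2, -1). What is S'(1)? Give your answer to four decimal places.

Let σ_i = S''(x_i). Step sizes h_i = 1, 1; slopes of the chords Δ_i = (y_(i+1) - y_i)/h_i = 9, -4.
  1·σ_0 + 4·σ_1 + 1·σ_2 = 6(Δ_1 - Δ_0) = -78
Natural end conditions: σ_0 = σ_2 = 0.
Hence σ_0 = 0, σ_1 = -39/2, σ_2 = 0.
On [1, 2], S'(t) = b_1 + 2c_1·(t - 1) + 3d_1·(t - 1)² with b_1 = Δ_1 - h_1(2σ_1 + σ_2)/6 = 5/2, c_1 = σ_1/2 = -39/4, d_1 = (σ_2 - σ_1)/(6h_1) = 13/4. So S'(1) = 5/2.

2.5000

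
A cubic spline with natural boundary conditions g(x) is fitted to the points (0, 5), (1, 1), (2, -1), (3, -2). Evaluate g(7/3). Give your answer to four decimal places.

-1.3827

Put M_i = g'' at the i-th knot. Here h = (1, 1, 1) and Δ = (-4, -2, -1), so the interior equations h_(i-1)·M_(i-1) + 2(h_(i-1)+h_i)·M_i + h_i·M_(i+1) = 6(Δ_i − Δ_(i-1)) read
  1·M_0 + 4·M_1 + 1·M_2 = 6(Δ_1 - Δ_0) = 12
  1·M_1 + 4·M_2 + 1·M_3 = 6(Δ_2 - Δ_1) = 6
Natural end conditions: M_0 = M_3 = 0.
Hence M_0 = 0, M_1 = 14/5, M_2 = 4/5, M_3 = 0.
On [2, 3], g(x) = -1 - 19/15·(x - 2) + 2/5·(x - 2)² - 2/15·(x - 2)³.
With (x - 2) = 1/3: g(7/3) = -112/81.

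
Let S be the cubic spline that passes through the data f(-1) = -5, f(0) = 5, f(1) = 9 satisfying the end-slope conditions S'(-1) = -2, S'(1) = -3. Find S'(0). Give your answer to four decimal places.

With M_i denoting the second derivative at x_i, h_i = 1, 1, and Δ_i = (y_(i+1) − y_i)/h_i = 10, 4:
  1·M_0 + 4·M_1 + 1·M_2 = 6(Δ_1 - Δ_0) = -36
Clamped end conditions give two more equations: 2h_0·M_0 + h_0·M_1 = 6(Δ_0 - S'(-1)) = 72 and h_1·M_1 + 2h_1·M_2 = 6(S'(1) - Δ_1) = -42.
Forward elimination and back-substitution give M_0 = 89/2, M_1 = -17, M_2 = -25/2.
On [0, 1], S'(t) = b_1 + 2c_1·t + 3d_1·t² with b_1 = Δ_1 - h_1(2M_1 + M_2)/6 = 47/4, c_1 = M_1/2 = -17/2, d_1 = (M_2 - M_1)/(6h_1) = 3/4. So S'(0) = 47/4.

11.7500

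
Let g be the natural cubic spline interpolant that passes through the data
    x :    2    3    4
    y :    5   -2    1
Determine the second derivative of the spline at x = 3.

15

With M_i denoting the second derivative at x_i, h_i = 1, 1, and Δ_i = (y_(i+1) − y_i)/h_i = -7, 3:
  1·M_0 + 4·M_1 + 1·M_2 = 6(Δ_1 - Δ_0) = 60
Natural end conditions: M_0 = M_2 = 0.
Forward elimination and back-substitution give M_0 = 0, M_1 = 15, M_2 = 0.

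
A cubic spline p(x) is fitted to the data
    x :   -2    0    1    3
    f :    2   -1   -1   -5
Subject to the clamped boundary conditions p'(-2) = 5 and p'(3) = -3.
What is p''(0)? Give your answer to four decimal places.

Let M_i = p''(x_i). Step sizes h_i = 2, 1, 2; slopes of the chords Δ_i = (y_(i+1) - y_i)/h_i = -3/2, 0, -2.
  2·M_0 + 6·M_1 + 1·M_2 = 6(Δ_1 - Δ_0) = 9
  1·M_1 + 6·M_2 + 2·M_3 = 6(Δ_2 - Δ_1) = -12
Clamped end conditions give two more equations: 2h_0·M_0 + h_0·M_1 = 6(Δ_0 - p'(-2)) = -39 and h_2·M_2 + 2h_2·M_3 = 6(p'(3) - Δ_2) = -6.
Forward elimination and back-substitution give M_0 = -413/32, M_1 = 101/16, M_2 = -49/16, M_3 = 1/32.

6.3125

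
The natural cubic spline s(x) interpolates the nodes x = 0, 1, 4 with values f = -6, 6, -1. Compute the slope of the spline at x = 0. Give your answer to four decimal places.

13.7917

With σ_i denoting the second derivative at x_i, h_i = 1, 3, and Δ_i = (y_(i+1) − y_i)/h_i = 12, -7/3:
  1·σ_0 + 8·σ_1 + 3·σ_2 = 6(Δ_1 - Δ_0) = -86
Natural end conditions: σ_0 = σ_2 = 0.
Forward elimination and back-substitution give σ_0 = 0, σ_1 = -43/4, σ_2 = 0.
On [0, 1], s'(x) = b_0 + 2c_0·x + 3d_0·x² with b_0 = Δ_0 - h_0(2σ_0 + σ_1)/6 = 331/24, c_0 = σ_0/2 = 0, d_0 = (σ_1 - σ_0)/(6h_0) = -43/24. So s'(0) = 331/24.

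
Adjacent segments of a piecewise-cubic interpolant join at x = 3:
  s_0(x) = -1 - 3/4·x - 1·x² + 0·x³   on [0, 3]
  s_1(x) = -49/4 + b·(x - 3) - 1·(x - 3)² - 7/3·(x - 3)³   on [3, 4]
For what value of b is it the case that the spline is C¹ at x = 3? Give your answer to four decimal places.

s_0'(x) = -3/4 - 2·x + 0·x², so s_0'(3) = -27/4. On the right, s_1'(3) = b, so b = -27/4.

-6.7500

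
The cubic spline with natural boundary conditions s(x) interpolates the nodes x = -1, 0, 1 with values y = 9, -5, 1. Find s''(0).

30

Write M_i for s''(x_i). With h_i = 1, 1 and divided differences Δ_i = -14, 6, the continuity of s' gives the tridiagonal system
  1·M_0 + 4·M_1 + 1·M_2 = 6(Δ_1 - Δ_0) = 120
Natural end conditions: M_0 = M_2 = 0.
Solving: M_0 = 0, M_1 = 30, M_2 = 0.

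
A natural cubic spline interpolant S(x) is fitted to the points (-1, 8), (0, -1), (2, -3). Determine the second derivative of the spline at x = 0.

8

Let σ_i = S''(x_i). Step sizes h_i = 1, 2; slopes of the chords Δ_i = (y_(i+1) - y_i)/h_i = -9, -1.
  1·σ_0 + 6·σ_1 + 2·σ_2 = 6(Δ_1 - Δ_0) = 48
Natural end conditions: σ_0 = σ_2 = 0.
Forward elimination and back-substitution give σ_0 = 0, σ_1 = 8, σ_2 = 0.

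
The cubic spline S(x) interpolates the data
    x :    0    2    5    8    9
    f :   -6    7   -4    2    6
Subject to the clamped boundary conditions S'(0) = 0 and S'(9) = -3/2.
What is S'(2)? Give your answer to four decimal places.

With σ_i denoting the second derivative at x_i, h_i = 2, 3, 3, 1, and Δ_i = (y_(i+1) − y_i)/h_i = 13/2, -11/3, 2, 4:
  2·σ_0 + 10·σ_1 + 3·σ_2 = 6(Δ_1 - Δ_0) = -61
  3·σ_1 + 12·σ_2 + 3·σ_3 = 6(Δ_2 - Δ_1) = 34
  3·σ_2 + 8·σ_3 + 1·σ_4 = 6(Δ_3 - Δ_2) = 12
Clamped end conditions give two more equations: 2h_0·σ_0 + h_0·σ_1 = 6(Δ_0 - S'(0)) = 39 and h_3·σ_3 + 2h_3·σ_4 = 6(S'(9) - Δ_3) = -33.
Forward elimination and back-substitution give σ_0 = 8857/588, σ_1 = -1562/147, σ_2 = 1483/294, σ_3 = 262/147, σ_4 = -5113/294.
On [2, 5], S'(x) = b_1 + 2c_1·(x - 2) + 3d_1·(x - 2)² with b_1 = Δ_1 - h_1(2σ_1 + σ_2)/6 = 2609/588, c_1 = σ_1/2 = -781/147, d_1 = (σ_2 - σ_1)/(6h_1) = 4607/5292. So S'(2) = 2609/588.

4.4371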